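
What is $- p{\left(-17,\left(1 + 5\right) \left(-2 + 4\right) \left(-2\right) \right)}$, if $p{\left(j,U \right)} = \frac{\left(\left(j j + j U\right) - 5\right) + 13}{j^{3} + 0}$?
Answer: $\frac{705}{4913} \approx 0.1435$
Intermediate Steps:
$p{\left(j,U \right)} = \frac{8 + j^{2} + U j}{j^{3}}$ ($p{\left(j,U \right)} = \frac{\left(\left(j^{2} + U j\right) - 5\right) + 13}{j^{3}} = \frac{\left(-5 + j^{2} + U j\right) + 13}{j^{3}} = \frac{8 + j^{2} + U j}{j^{3}}$)
$- p{\left(-17,\left(1 + 5\right) \left(-2 + 4\right) \left(-2\right) \right)} = - \frac{8 + \left(-17\right)^{2} + \left(1 + 5\right) \left(-2 + 4\right) \left(-2\right) \left(-17\right)}{-4913} = - \frac{\left(-1\right) \left(8 + 289 + 6 \cdot 2 \left(-2\right) \left(-17\right)\right)}{4913} = - \frac{\left(-1\right) \left(8 + 289 + 6 \left(-4\right) \left(-17\right)\right)}{4913} = - \frac{\left(-1\right) \left(8 + 289 - -408\right)}{4913} = - \frac{\left(-1\right) \left(8 + 289 + 408\right)}{4913} = - \frac{\left(-1\right) 705}{4913} = \left(-1\right) \left(- \frac{705}{4913}\right) = \frac{705}{4913}$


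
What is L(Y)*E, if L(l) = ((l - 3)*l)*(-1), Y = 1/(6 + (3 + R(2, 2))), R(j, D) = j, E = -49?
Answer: -1568/121 ≈ -12.959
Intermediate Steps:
Y = 1/11 (Y = 1/(6 + (3 + 2)) = 1/(6 + 5) = 1/11 ≈ 0.090909)
L(l) = -l*(-3 + l) (L(l) = ((-3 + l)*l)*(-1) = (l*(-3 + l))*(-1) = -l*(-3 + l))
L(Y)*E = ((3 - 1*1/11)/11)*(-49) = ((3 - 1/11)/11)*(-49) = ((1/11)*(32/11))*(-49) = (32/121)*(-49) = -1568/121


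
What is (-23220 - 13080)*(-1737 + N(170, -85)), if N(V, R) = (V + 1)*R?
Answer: 590673600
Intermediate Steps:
N(V, R) = R*(1 + V) (N(V, R) = (1 + V)*R = R*(1 + V))
(-23220 - 13080)*(-1737 + N(170, -85)) = (-23220 - 13080)*(-1737 - 85*(1 + 170)) = -36300*(-1737 - 85*171) = -36300*(-1737 - 14535) = -36300*(-16272) = 590673600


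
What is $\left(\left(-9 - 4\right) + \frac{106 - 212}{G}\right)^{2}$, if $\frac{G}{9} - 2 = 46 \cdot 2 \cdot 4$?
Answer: $\frac{470803204}{2772225} \approx 169.83$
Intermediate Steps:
$G = 3330$ ($G = 18 + 9 \cdot 46 \cdot 2 \cdot 4 = 18 + 9 \cdot 46 \cdot 8 = 18 + 9 \cdot 368 = 18 + 3312 = 3330$)
$\left(\left(-9 - 4\right) + \frac{106 - 212}{G}\right)^{2} = \left(\left(-9 - 4\right) + \frac{106 - 212}{3330}\right)^{2} = \left(\left(-9 - 4\right) - \frac{53}{1665}\right)^{2} = \left(-13 - \frac{53}{1665}\right)^{2} = \left(- \frac{21698}{1665}\right)^{2} = \frac{470803204}{2772225}$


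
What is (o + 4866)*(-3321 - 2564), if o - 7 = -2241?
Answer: -15489320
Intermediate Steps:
o = -2234 (o = 7 - 2241 = -2234)
(o + 4866)*(-3321 - 2564) = (-2234 + 4866)*(-3321 - 2564) = 2632*(-5885) = -15489320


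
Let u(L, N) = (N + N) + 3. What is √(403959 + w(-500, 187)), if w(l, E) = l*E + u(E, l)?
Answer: √309462 ≈ 556.29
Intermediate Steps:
u(L, N) = 3 + 2*N (u(L, N) = 2*N + 3 = 3 + 2*N)
w(l, E) = 3 + 2*l + E*l (w(l, E) = l*E + (3 + 2*l) = E*l + (3 + 2*l) = 3 + 2*l + E*l)
√(403959 + w(-500, 187)) = √(403959 + (3 + 2*(-500) + 187*(-500))) = √(403959 + (3 - 1000 - 93500)) = √(403959 - 94497) = √309462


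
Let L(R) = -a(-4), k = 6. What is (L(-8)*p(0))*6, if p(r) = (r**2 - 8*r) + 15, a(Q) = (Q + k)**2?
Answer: -360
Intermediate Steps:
a(Q) = (6 + Q)**2 (a(Q) = (Q + 6)**2 = (6 + Q)**2)
p(r) = 15 + r**2 - 8*r
L(R) = -4 (L(R) = -(6 - 4)**2 = -1*2**2 = -1*4 = -4)
(L(-8)*p(0))*6 = -4*(15 + 0**2 - 8*0)*6 = -4*(15 + 0 + 0)*6 = -4*15*6 = -60*6 = -360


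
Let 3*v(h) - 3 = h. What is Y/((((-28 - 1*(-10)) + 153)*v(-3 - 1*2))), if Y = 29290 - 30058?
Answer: 128/15 ≈ 8.5333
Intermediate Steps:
v(h) = 1 + h/3
Y = -768
Y/((((-28 - 1*(-10)) + 153)*v(-3 - 1*2))) = -768*1/((1 + (-3 - 1*2)/3)*((-28 - 1*(-10)) + 153)) = -768*1/((1 + (-3 - 2)/3)*((-28 + 10) + 153)) = -768*1/((1 + (1/3)*(-5))*(-18 + 153)) = -768*1/(135*(1 - 5/3)) = -768/(135*(-2/3)) = -768/(-90) = -768*(-1/90) = 128/15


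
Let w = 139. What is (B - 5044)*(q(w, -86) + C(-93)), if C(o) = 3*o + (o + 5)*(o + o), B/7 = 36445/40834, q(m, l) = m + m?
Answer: -3366881446227/40834 ≈ -8.2453e+7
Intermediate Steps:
q(m, l) = 2*m
B = 255115/40834 (B = 7*(36445/40834) = 255115/40834 ≈ 6.2476)
C(o) = 3*o + 2*o*(5 + o) (C(o) = 3*o + (5 + o)*(2*o) = 3*o + 2*o*(5 + o))
(B - 5044)*(q(w, -86) + C(-93)) = (255115/40834 - 5044)*(2*139 - 93*(13 + 2*(-93))) = -205711581*(278 - 93*(13 - 186))/40834 = -205711581*(278 - 93*(-173))/40834 = -205711581*(278 + 16089)/40834 = -205711581/40834*16367 = -3366881446227/40834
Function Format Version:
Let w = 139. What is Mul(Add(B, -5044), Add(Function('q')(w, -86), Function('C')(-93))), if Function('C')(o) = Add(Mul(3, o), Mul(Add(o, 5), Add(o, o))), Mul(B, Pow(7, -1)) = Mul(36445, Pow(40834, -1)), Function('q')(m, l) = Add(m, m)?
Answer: Rational(-3366881446227, 40834) ≈ -8.2453e+7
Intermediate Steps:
Function('q')(m, l) = Mul(2, m)
B = Rational(255115, 40834) (B = Mul(7, Mul(36445, Pow(40834, -1))) = Mul(7, Mul(36445, Rational(1, 40834))) = Mul(7, Rational(36445, 40834)) = Rational(255115, 40834) ≈ 6.2476)
Function('C')(o) = Add(Mul(3, o), Mul(2, o, Add(5, o))) (Function('C')(o) = Add(Mul(3, o), Mul(Add(5, o), Mul(2, o))) = Add(Mul(3, o), Mul(2, o, Add(5, o))))
Mul(Add(B, -5044), Add(Function('q')(w, -86), Function('C')(-93))) = Mul(Add(Rational(255115, 40834), -5044), Add(Mul(2, 139), Mul(-93, Add(13, Mul(2, -93))))) = Mul(Rational(-205711581, 40834), Add(278, Mul(-93, Add(13, -186)))) = Mul(Rational(-205711581, 40834), Add(278, Mul(-93, -173))) = Mul(Rational(-205711581, 40834), Add(278, 16089)) = Mul(Rational(-205711581, 40834), 16367) = Rational(-3366881446227, 40834)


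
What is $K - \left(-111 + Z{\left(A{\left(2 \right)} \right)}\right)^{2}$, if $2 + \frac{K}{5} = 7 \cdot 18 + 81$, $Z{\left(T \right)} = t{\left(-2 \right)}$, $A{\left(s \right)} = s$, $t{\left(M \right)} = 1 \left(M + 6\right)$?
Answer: $-10424$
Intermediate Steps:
$t{\left(M \right)} = 6 + M$ ($t{\left(M \right)} = 1 \left(6 + M\right) = 6 + M$)
$Z{\left(T \right)} = 4$ ($Z{\left(T \right)} = 6 - 2 = 4$)
$K = 1025$ ($K = -10 + 5 \left(7 \cdot 18 + 81\right) = -10 + 5 \left(126 + 81\right) = -10 + 5 \cdot 207 = -10 + 1035 = 1025$)
$K - \left(-111 + Z{\left(A{\left(2 \right)} \right)}\right)^{2} = 1025 - \left(-111 + 4\right)^{2} = 1025 - \left(-107\right)^{2} = 1025 - 11449 = -10424$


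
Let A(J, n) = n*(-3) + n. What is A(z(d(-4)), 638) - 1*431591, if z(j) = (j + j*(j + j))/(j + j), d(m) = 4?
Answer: -432867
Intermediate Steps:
z(j) = (j + 2*j**2)/(2*j) (z(j) = (j + j*(2*j))/((2*j)) = (j + 2*j**2)*(1/(2*j)) = (j + 2*j**2)/(2*j))
A(J, n) = -2*n (A(J, n) = -3*n + n = -2*n)
A(z(d(-4)), 638) - 1*431591 = -2*638 - 1*431591 = -1276 - 431591 = -432867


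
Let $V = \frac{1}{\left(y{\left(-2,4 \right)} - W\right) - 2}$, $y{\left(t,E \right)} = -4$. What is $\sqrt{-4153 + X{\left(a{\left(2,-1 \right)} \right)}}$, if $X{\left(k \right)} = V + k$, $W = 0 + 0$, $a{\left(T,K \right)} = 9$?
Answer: $\frac{i \sqrt{149190}}{6} \approx 64.375 i$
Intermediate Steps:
$W = 0$
$V = - \frac{1}{6}$ ($V = \frac{1}{\left(-4 - 0\right) - 2} = \frac{1}{\left(-4 + 0\right) - 2} = \frac{1}{-4 - 2} = \frac{1}{-6} = - \frac{1}{6} \approx -0.16667$)
$X{\left(k \right)} = - \frac{1}{6} + k$
$\sqrt{-4153 + X{\left(a{\left(2,-1 \right)} \right)}} = \sqrt{-4153 + \left(- \frac{1}{6} + 9\right)} = \sqrt{-4153 + \frac{53}{6}} = \sqrt{- \frac{24865}{6}} = \frac{i \sqrt{149190}}{6}$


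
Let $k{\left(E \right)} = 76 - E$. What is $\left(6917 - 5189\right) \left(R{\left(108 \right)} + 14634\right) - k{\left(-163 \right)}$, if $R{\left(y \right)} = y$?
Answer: $25473937$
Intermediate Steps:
$\left(6917 - 5189\right) \left(R{\left(108 \right)} + 14634\right) - k{\left(-163 \right)} = \left(6917 - 5189\right) \left(108 + 14634\right) - \left(76 - -163\right) = 1728 \cdot 14742 - \left(76 + 163\right) = 25474176 - 239 = 25473937$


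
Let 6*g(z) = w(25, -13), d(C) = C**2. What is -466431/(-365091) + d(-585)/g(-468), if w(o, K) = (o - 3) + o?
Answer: 249893842369/5719759 ≈ 43690.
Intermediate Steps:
w(o, K) = -3 + 2*o (w(o, K) = (-3 + o) + o = -3 + 2*o)
g(z) = 47/6 (g(z) = (-3 + 2*25)/6 = (-3 + 50)/6 = (1/6)*47 = 47/6)
-466431/(-365091) + d(-585)/g(-468) = -466431/(-365091) + (-585)**2/(47/6) = -466431*(-1/365091) + 342225*(6/47) = 155477/121697 + 2053350/47 = 249893842369/5719759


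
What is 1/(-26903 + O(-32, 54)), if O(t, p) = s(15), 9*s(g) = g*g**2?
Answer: -1/26528 ≈ -3.7696e-5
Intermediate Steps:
s(g) = g**3/9 (s(g) = (g*g**2)/9 = g**3/9)
O(t, p) = 375 (O(t, p) = (1/9)*15**3 = (1/9)*3375 = 375)
1/(-26903 + O(-32, 54)) = 1/(-26903 + 375) = 1/(-26528) = -1/26528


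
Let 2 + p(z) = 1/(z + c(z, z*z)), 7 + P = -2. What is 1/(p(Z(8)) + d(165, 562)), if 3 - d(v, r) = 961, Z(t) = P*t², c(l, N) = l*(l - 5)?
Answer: -334080/320716799 ≈ -0.0010417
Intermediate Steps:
P = -9 (P = -7 - 2 = -9)
c(l, N) = l*(-5 + l)
Z(t) = -9*t²
d(v, r) = -958 (d(v, r) = 3 - 1*961 = 3 - 961 = -958)
p(z) = -2 + 1/(z + z*(-5 + z))
1/(p(Z(8)) + d(165, 562)) = 1/((1 - 2*(-9*8²)² + 8*(-9*8²))/(((-9*8²))*(-4 - 9*8²)) - 958) = 1/((1 - 2*(-9*64)² + 8*(-9*64))/(((-9*64))*(-4 - 9*64)) - 958) = 1/((1 - 2*(-576)² + 8*(-576))/((-576)*(-4 - 576)) - 958) = 1/(-1/576*(1 - 2*331776 - 4608)/(-580) - 958) = 1/(-1/576*(-1/580)*(1 - 663552 - 4608) - 958) = 1/(-1/576*(-1/580)*(-668159) - 958) = 1/(-668159/334080 - 958) = 1/(-320716799/334080) = -334080/320716799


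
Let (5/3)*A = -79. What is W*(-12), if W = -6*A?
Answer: -17064/5 ≈ -3412.8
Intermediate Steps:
A = -237/5 (A = (3/5)*(-79) = -237/5 ≈ -47.400)
W = 1422/5 (W = -6*(-237/5) = 1422/5 ≈ 284.40)
W*(-12) = (1422/5)*(-12) = -17064/5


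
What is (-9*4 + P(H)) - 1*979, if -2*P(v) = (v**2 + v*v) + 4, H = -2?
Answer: -1021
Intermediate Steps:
P(v) = -2 - v**2 (P(v) = -((v**2 + v*v) + 4)/2 = -((v**2 + v**2) + 4)/2 = -(2*v**2 + 4)/2 = -(4 + 2*v**2)/2 = -2 - v**2)
(-9*4 + P(H)) - 1*979 = (-9*4 + (-2 - 1*(-2)**2)) - 1*979 = (-36 + (-2 - 1*4)) - 979 = (-36 + (-2 - 4)) - 979 = (-36 - 6) - 979 = -42 - 979 = -1021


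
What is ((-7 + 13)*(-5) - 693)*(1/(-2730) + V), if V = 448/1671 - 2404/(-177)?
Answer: -299451112617/29905330 ≈ -10013.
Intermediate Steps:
V = 1365460/98589 (V = 448*(1/1671) - 2404*(-1/177) = 448/1671 + 2404/177 = 1365460/98589 ≈ 13.850)
((-7 + 13)*(-5) - 693)*(1/(-2730) + V) = ((-7 + 13)*(-5) - 693)*(1/(-2730) + 1365460/98589) = (6*(-5) - 693)*(-1/2730 + 1365460/98589) = (-30 - 693)*(414178579/29905330) = -723*414178579/29905330 = -299451112617/29905330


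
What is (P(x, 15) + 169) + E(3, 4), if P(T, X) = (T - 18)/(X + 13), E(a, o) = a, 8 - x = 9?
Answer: 4797/28 ≈ 171.32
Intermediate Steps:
x = -1 (x = 8 - 1*9 = 8 - 9 = -1)
P(T, X) = (-18 + T)/(13 + X)
(P(x, 15) + 169) + E(3, 4) = ((-18 - 1)/(13 + 15) + 169) + 3 = (-19/28 + 169) + 3 = 4713/28 + 3 = 4797/28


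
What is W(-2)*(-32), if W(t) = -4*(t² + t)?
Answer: 256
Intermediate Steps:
W(t) = -4*t - 4*t² (W(t) = -4*(t + t²) = -4*t - 4*t²)
W(-2)*(-32) = -4*(-2)*(1 - 2)*(-32) = -4*(-2)*(-1)*(-32) = -8*(-32) = 256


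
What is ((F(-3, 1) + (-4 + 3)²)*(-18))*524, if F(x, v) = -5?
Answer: 37728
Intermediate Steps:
((F(-3, 1) + (-4 + 3)²)*(-18))*524 = ((-5 + (-4 + 3)²)*(-18))*524 = ((-5 + (-1)²)*(-18))*524 = ((-5 + 1)*(-18))*524 = -4*(-18)*524 = 72*524 = 37728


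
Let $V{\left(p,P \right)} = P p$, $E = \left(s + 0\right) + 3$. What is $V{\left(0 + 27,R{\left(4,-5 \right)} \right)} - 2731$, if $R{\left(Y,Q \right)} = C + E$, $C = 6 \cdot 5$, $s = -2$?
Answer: $-1894$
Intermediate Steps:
$C = 30$
$E = 1$ ($E = \left(-2 + 0\right) + 3 = -2 + 3 = 1$)
$R{\left(Y,Q \right)} = 31$ ($R{\left(Y,Q \right)} = 30 + 1 = 31$)
$V{\left(0 + 27,R{\left(4,-5 \right)} \right)} - 2731 = 31 \left(0 + 27\right) - 2731 = 31 \cdot 27 - 2731 = 837 - 2731 = -1894$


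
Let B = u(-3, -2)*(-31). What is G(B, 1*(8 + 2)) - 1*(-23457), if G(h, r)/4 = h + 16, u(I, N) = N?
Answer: 23769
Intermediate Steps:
B = 62 (B = -2*(-31) = 62)
G(h, r) = 64 + 4*h (G(h, r) = 4*(h + 16) = 4*(16 + h) = 64 + 4*h)
G(B, 1*(8 + 2)) - 1*(-23457) = (64 + 4*62) - 1*(-23457) = (64 + 248) + 23457 = 312 + 23457 = 23769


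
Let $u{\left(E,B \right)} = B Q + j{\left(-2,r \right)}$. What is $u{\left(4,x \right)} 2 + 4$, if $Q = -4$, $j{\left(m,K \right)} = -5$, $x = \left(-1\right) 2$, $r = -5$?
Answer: $10$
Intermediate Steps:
$x = -2$
$u{\left(E,B \right)} = -5 - 4 B$ ($u{\left(E,B \right)} = B \left(-4\right) - 5 = - 4 B - 5 = -5 - 4 B$)
$u{\left(4,x \right)} 2 + 4 = \left(-5 - -8\right) 2 + 4 = \left(-5 + 8\right) 2 + 4 = 3 \cdot 2 + 4 = 6 + 4 = 10$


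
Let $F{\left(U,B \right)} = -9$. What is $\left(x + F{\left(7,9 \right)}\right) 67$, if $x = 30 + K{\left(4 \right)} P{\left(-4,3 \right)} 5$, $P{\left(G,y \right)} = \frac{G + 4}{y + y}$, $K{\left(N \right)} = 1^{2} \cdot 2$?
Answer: $1407$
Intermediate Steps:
$K{\left(N \right)} = 2$ ($K{\left(N \right)} = 1 \cdot 2 = 2$)
$P{\left(G,y \right)} = \frac{4 + G}{2 y}$
$x = 30$ ($x = 30 + 2 \frac{4 - 4}{2 \cdot 3} \cdot 5 = 30 + 2 \cdot \frac{1}{2} \cdot \frac{1}{3} \cdot 0 \cdot 5 = 30 + 2 \cdot 0 \cdot 5 = 30 + 0 \cdot 5 = 30 + 0 = 30$)
$\left(x + F{\left(7,9 \right)}\right) 67 = \left(30 - 9\right) 67 = 21 \cdot 67 = 1407$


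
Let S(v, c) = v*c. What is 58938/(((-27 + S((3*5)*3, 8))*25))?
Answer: 19646/2775 ≈ 7.0796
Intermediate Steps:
S(v, c) = c*v
58938/(((-27 + S((3*5)*3, 8))*25)) = 58938/(((-27 + 8*((3*5)*3))*25)) = 58938/(((-27 + 8*(15*3))*25)) = 58938/(((-27 + 8*45)*25)) = 58938/(((-27 + 360)*25)) = 58938/((333*25)) = 58938/8325 = 58938*(1/8325) = 19646/2775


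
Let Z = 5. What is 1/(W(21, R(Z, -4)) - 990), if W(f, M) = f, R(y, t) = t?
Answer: -1/969 ≈ -0.0010320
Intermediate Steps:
1/(W(21, R(Z, -4)) - 990) = 1/(21 - 990) = 1/(-969) = -1/969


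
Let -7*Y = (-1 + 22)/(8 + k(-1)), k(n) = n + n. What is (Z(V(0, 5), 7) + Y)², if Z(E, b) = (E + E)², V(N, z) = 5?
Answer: 39601/4 ≈ 9900.3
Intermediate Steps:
k(n) = 2*n
Z(E, b) = 4*E² (Z(E, b) = (2*E)² = 4*E²)
Y = -½ (Y = -(-1 + 22)/(7*(8 + 2*(-1))) = -3/(8 - 2) = -3/6 = -⅐*7/2 = -½ ≈ -0.50000)
(Z(V(0, 5), 7) + Y)² = (4*5² - ½)² = (4*25 - ½)² = (100 - ½)² = (199/2)² = 39601/4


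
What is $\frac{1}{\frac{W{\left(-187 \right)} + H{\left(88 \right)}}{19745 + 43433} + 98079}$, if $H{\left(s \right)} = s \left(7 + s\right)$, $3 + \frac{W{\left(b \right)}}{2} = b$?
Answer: $\frac{31589}{3098221521} \approx 1.0196 \cdot 10^{-5}$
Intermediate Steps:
$W{\left(b \right)} = -6 + 2 b$
$\frac{1}{\frac{W{\left(-187 \right)} + H{\left(88 \right)}}{19745 + 43433} + 98079} = \frac{1}{\frac{\left(-6 + 2 \left(-187\right)\right) + 88 \left(7 + 88\right)}{19745 + 43433} + 98079} = \frac{1}{\frac{\left(-6 - 374\right) + 88 \cdot 95}{63178} + 98079} = \frac{1}{\left(-380 + 8360\right) \frac{1}{63178} + 98079} = \frac{1}{7980 \cdot \frac{1}{63178} + 98079} = \frac{1}{\frac{3990}{31589} + 98079} = \frac{1}{\frac{3098221521}{31589}} = \frac{31589}{3098221521}$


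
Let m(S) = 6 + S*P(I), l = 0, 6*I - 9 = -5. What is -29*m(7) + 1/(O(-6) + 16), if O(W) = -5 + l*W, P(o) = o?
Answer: -10205/33 ≈ -309.24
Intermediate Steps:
I = ⅔ (I = 3/2 + (⅙)*(-5) = 3/2 - ⅚ = ⅔ ≈ 0.66667)
O(W) = -5 (O(W) = -5 + 0*W = -5 + 0 = -5)
m(S) = 6 + 2*S/3 (m(S) = 6 + S*(⅔) = 6 + 2*S/3)
-29*m(7) + 1/(O(-6) + 16) = -29*(6 + (⅔)*7) + 1/(-5 + 16) = -29*(6 + 14/3) + 1/11 = -29*32/3 + 1/11 = -928/3 + 1/11 = -10205/33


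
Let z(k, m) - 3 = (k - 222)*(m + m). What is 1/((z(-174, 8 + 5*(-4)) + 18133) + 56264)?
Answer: 1/83904 ≈ 1.1918e-5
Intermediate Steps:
z(k, m) = 3 + 2*m*(-222 + k) (z(k, m) = 3 + (k - 222)*(m + m) = 3 + (-222 + k)*(2*m) = 3 + 2*m*(-222 + k))
1/((z(-174, 8 + 5*(-4)) + 18133) + 56264) = 1/(((3 - 444*(8 + 5*(-4)) + 2*(-174)*(8 + 5*(-4))) + 18133) + 56264) = 1/(((3 - 444*(8 - 20) + 2*(-174)*(8 - 20)) + 18133) + 56264) = 1/(((3 - 444*(-12) + 2*(-174)*(-12)) + 18133) + 56264) = 1/(((3 + 5328 + 4176) + 18133) + 56264) = 1/((9507 + 18133) + 56264) = 1/(27640 + 56264) = 1/83904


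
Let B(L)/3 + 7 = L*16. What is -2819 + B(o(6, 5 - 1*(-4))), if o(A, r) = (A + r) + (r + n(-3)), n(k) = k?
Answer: -1832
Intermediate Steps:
o(A, r) = -3 + A + 2*r (o(A, r) = (A + r) + (r - 3) = (A + r) + (-3 + r) = -3 + A + 2*r)
B(L) = -21 + 48*L (B(L) = -21 + 3*(L*16) = -21 + 3*(16*L) = -21 + 48*L)
-2819 + B(o(6, 5 - 1*(-4))) = -2819 + (-21 + 48*(-3 + 6 + 2*(5 - 1*(-4)))) = -2819 + (-21 + 48*(-3 + 6 + 2*(5 + 4))) = -2819 + (-21 + 48*(-3 + 6 + 2*9)) = -2819 + (-21 + 48*(-3 + 6 + 18)) = -2819 + (-21 + 48*21) = -2819 + (-21 + 1008) = -2819 + 987 = -1832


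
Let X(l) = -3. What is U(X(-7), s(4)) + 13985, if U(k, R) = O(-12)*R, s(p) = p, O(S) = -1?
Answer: 13981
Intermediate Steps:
U(k, R) = -R
U(X(-7), s(4)) + 13985 = -1*4 + 13985 = -4 + 13985 = 13981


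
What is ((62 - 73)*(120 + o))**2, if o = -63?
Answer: 393129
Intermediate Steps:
((62 - 73)*(120 + o))**2 = ((62 - 73)*(120 - 63))**2 = (-11*57)**2 = (-627)**2 = 393129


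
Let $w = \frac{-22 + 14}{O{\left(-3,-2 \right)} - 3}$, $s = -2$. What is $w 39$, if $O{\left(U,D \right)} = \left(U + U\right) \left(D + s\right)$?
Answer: $- \frac{104}{7} \approx -14.857$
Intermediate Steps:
$O{\left(U,D \right)} = 2 U \left(-2 + D\right)$ ($O{\left(U,D \right)} = \left(U + U\right) \left(D - 2\right) = 2 U \left(-2 + D\right)$)
$w = - \frac{8}{21}$ ($w = \frac{-22 + 14}{2 \left(-3\right) \left(-2 - 2\right) - 3} = - \frac{8}{2 \left(-3\right) \left(-4\right) - 3} = - \frac{8}{24 - 3} = - \frac{8}{21} \approx -0.38095$)
$w 39 = \left(- \frac{8}{21}\right) 39 = - \frac{104}{7}$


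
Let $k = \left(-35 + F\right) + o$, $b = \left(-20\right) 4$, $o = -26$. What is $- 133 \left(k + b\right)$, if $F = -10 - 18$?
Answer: $22477$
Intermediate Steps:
$b = -80$
$F = -28$
$k = -89$ ($k = \left(-35 - 28\right) - 26 = -63 - 26 = -89$)
$- 133 \left(k + b\right) = - 133 \left(-89 - 80\right) = \left(-133\right) \left(-169\right) = 22477$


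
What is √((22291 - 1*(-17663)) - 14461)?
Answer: √25493 ≈ 159.67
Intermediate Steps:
√((22291 - 1*(-17663)) - 14461) = √((22291 + 17663) - 14461) = √(39954 - 14461) = √25493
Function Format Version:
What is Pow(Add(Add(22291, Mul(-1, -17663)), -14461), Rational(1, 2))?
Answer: Pow(25493, Rational(1, 2)) ≈ 159.67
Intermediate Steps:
Pow(Add(Add(22291, Mul(-1, -17663)), -14461), Rational(1, 2)) = Pow(Add(Add(22291, 17663), -14461), Rational(1, 2)) = Pow(Add(39954, -14461), Rational(1, 2)) = Pow(25493, Rational(1, 2))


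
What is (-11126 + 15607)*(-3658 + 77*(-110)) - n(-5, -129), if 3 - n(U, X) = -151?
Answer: -54345722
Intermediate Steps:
n(U, X) = 154 (n(U, X) = 3 - 1*(-151) = 3 + 151 = 154)
(-11126 + 15607)*(-3658 + 77*(-110)) - n(-5, -129) = (-11126 + 15607)*(-3658 + 77*(-110)) - 1*154 = 4481*(-3658 - 8470) - 154 = 4481*(-12128) - 154 = -54345568 - 154 = -54345722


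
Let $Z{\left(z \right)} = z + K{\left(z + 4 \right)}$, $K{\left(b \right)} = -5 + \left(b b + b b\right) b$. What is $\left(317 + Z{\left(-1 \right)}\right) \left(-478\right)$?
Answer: $-174470$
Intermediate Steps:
$K{\left(b \right)} = -5 + 2 b^{3}$ ($K{\left(b \right)} = -5 + \left(b^{2} + b^{2}\right) b = -5 + 2 b^{2} b = -5 + 2 b^{3}$)
$Z{\left(z \right)} = -5 + z + 2 \left(4 + z\right)^{3}$ ($Z{\left(z \right)} = z + \left(-5 + 2 \left(z + 4\right)^{3}\right) = z + \left(-5 + 2 \left(4 + z\right)^{3}\right) = -5 + z + 2 \left(4 + z\right)^{3}$)
$\left(317 + Z{\left(-1 \right)}\right) \left(-478\right) = \left(317 - \left(6 - 2 \left(4 - 1\right)^{3}\right)\right) \left(-478\right) = \left(317 - \left(6 - 54\right)\right) \left(-478\right) = \left(317 - -48\right) \left(-478\right) = \left(317 + 48\right) \left(-478\right) = 365 \left(-478\right) = -174470$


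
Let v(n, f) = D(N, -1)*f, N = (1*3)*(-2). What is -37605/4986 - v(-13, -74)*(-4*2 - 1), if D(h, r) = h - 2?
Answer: 8842601/1662 ≈ 5320.5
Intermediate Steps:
N = -6 (N = 3*(-2) = -6)
D(h, r) = -2 + h
v(n, f) = -8*f (v(n, f) = (-2 - 6)*f = -8*f)
-37605/4986 - v(-13, -74)*(-4*2 - 1) = -37605/4986 - (-8*(-74))*(-4*2 - 1) = -37605*1/4986 - 592*(-8 - 1) = -12535/1662 - 592*(-9) = -12535/1662 - 1*(-5328) = -12535/1662 + 5328 = 8842601/1662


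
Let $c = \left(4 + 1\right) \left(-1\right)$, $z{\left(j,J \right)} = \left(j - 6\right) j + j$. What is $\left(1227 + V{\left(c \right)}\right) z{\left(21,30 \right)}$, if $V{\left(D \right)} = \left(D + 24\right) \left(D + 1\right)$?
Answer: $386736$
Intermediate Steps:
$z{\left(j,J \right)} = j + j \left(-6 + j\right)$ ($z{\left(j,J \right)} = \left(-6 + j\right) j + j = j \left(-6 + j\right) + j = j + j \left(-6 + j\right)$)
$c = -5$ ($c = 5 \left(-1\right) = -5$)
$V{\left(D \right)} = \left(1 + D\right) \left(24 + D\right)$ ($V{\left(D \right)} = \left(24 + D\right) \left(1 + D\right) = \left(1 + D\right) \left(24 + D\right)$)
$\left(1227 + V{\left(c \right)}\right) z{\left(21,30 \right)} = \left(1227 + \left(24 + \left(-5\right)^{2} + 25 \left(-5\right)\right)\right) 21 \left(-5 + 21\right) = \left(1227 + \left(24 + 25 - 125\right)\right) 21 \cdot 16 = \left(1227 - 76\right) 336 = 1151 \cdot 336 = 386736$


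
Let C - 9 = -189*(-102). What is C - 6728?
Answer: 12559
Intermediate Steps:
C = 19287 (C = 9 - 189*(-102) = 9 + 19278 = 19287)
C - 6728 = 19287 - 6728 = 12559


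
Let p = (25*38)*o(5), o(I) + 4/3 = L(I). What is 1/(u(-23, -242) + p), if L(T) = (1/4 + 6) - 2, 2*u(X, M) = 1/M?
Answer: 1452/4023247 ≈ 0.00036090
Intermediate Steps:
u(X, M) = 1/(2*M)
L(T) = 17/4 (L(T) = (1/4 + 6) - 2 = 25/4 - 2 = 17/4)
o(I) = 35/12 (o(I) = -4/3 + 17/4 = 35/12)
p = 16625/6 (p = (25*38)*(35/12) = 950*(35/12) = 16625/6 ≈ 2770.8)
1/(u(-23, -242) + p) = 1/((1/2)/(-242) + 16625/6) = 1/((1/2)*(-1/242) + 16625/6) = 1/(-1/484 + 16625/6) = 1/(4023247/1452) = 1452/4023247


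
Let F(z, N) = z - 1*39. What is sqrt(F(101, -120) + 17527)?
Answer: sqrt(17589) ≈ 132.62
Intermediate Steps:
F(z, N) = -39 + z (F(z, N) = z - 39 = -39 + z)
sqrt(F(101, -120) + 17527) = sqrt((-39 + 101) + 17527) = sqrt(62 + 17527) = sqrt(17589)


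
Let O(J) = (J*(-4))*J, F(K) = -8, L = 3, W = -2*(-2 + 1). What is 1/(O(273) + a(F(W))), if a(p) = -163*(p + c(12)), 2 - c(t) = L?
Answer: -1/296649 ≈ -3.3710e-6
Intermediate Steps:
W = 2 (W = -2*(-1) = 2)
c(t) = -1 (c(t) = 2 - 1*3 = 2 - 3 = -1)
a(p) = 163 - 163*p (a(p) = -163*(p - 1) = -163*(-1 + p) = 163 - 163*p)
O(J) = -4*J² (O(J) = (-4*J)*J = -4*J²)
1/(O(273) + a(F(W))) = 1/(-4*273² + (163 - 163*(-8))) = 1/(-4*74529 + (163 + 1304)) = 1/(-298116 + 1467) = 1/(-296649) = -1/296649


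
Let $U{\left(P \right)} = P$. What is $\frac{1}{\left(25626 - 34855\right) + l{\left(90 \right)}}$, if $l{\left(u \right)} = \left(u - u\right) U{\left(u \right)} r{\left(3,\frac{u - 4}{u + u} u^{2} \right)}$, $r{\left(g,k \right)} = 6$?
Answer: $- \frac{1}{9229} \approx -0.00010835$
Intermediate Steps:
$l{\left(u \right)} = 0$ ($l{\left(u \right)} = \left(u - u\right) u 6 = 0 u 6 = 0 \cdot 6 = 0$)
$\frac{1}{\left(25626 - 34855\right) + l{\left(90 \right)}} = \frac{1}{\left(25626 - 34855\right) + 0} = \frac{1}{-9229 + 0} = \frac{1}{-9229} = - \frac{1}{9229}$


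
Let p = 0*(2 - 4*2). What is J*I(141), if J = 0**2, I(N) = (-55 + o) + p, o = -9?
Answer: 0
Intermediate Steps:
p = 0 (p = 0*(2 - 8) = 0*(-6) = 0)
I(N) = -64 (I(N) = (-55 - 9) + 0 = -64 + 0 = -64)
J = 0
J*I(141) = 0*(-64) = 0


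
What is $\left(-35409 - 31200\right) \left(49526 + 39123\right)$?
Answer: $-5904821241$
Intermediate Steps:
$\left(-35409 - 31200\right) \left(49526 + 39123\right) = \left(-35409 - 31200\right) 88649 = \left(-66609\right) 88649 = -5904821241$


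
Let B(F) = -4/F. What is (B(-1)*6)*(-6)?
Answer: -144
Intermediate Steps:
(B(-1)*6)*(-6) = (-4/(-1)*6)*(-6) = (-4*(-1)*6)*(-6) = (4*6)*(-6) = 24*(-6) = -144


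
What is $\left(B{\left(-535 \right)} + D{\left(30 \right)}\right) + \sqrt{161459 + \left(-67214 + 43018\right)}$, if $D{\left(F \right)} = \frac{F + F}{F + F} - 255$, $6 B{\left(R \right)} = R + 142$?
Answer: $- \frac{639}{2} + \sqrt{137263} \approx 50.99$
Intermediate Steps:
$B{\left(R \right)} = \frac{71}{3} + \frac{R}{6}$ ($B{\left(R \right)} = \frac{R + 142}{6} = \frac{142 + R}{6} = \frac{71}{3} + \frac{R}{6}$)
$D{\left(F \right)} = -254$ ($D{\left(F \right)} = \frac{2 F}{2 F} - 255 = 2 F \frac{1}{2 F} - 255 = 1 - 255 = -254$)
$\left(B{\left(-535 \right)} + D{\left(30 \right)}\right) + \sqrt{161459 + \left(-67214 + 43018\right)} = \left(\left(\frac{71}{3} + \frac{1}{6} \left(-535\right)\right) - 254\right) + \sqrt{161459 + \left(-67214 + 43018\right)} = \left(\left(\frac{71}{3} - \frac{535}{6}\right) - 254\right) + \sqrt{161459 - 24196} = \left(- \frac{131}{2} - 254\right) + \sqrt{137263} = - \frac{639}{2} + \sqrt{137263}$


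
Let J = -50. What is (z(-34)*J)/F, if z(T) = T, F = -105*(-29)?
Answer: 340/609 ≈ 0.55829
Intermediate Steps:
F = 3045
(z(-34)*J)/F = -34*(-50)/3045 = 1700*(1/3045) = 340/609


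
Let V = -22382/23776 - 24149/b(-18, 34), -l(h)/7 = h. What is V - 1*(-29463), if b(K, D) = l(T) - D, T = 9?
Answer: 34260843753/1153136 ≈ 29711.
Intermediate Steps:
l(h) = -7*h
b(K, D) = -63 - D (b(K, D) = -7*9 - D = -63 - D)
V = 285997785/1153136 (V = -22382/23776 - 24149/(-63 - 1*34) = -22382*1/23776 - 24149/(-63 - 34) = -11191/11888 - 24149/(-97) = -11191/11888 - 24149*(-1/97) = -11191/11888 + 24149/97 = 285997785/1153136 ≈ 248.02)
V - 1*(-29463) = 285997785/1153136 - 1*(-29463) = 285997785/1153136 + 29463 = 34260843753/1153136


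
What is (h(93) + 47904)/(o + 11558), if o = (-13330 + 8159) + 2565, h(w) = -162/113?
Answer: 902165/168596 ≈ 5.3510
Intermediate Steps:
h(w) = -162/113 (h(w) = -162*1/113 = -162/113)
o = -2606 (o = -5171 + 2565 = -2606)
(h(93) + 47904)/(o + 11558) = (-162/113 + 47904)/(-2606 + 11558) = (5412990/113)/8952 = (5412990/113)*(1/8952) = 902165/168596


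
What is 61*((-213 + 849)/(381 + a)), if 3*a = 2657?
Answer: 29097/950 ≈ 30.628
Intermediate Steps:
a = 2657/3 (a = (⅓)*2657 = 2657/3 ≈ 885.67)
61*((-213 + 849)/(381 + a)) = 61*((-213 + 849)/(381 + 2657/3)) = 61*(636/(3800/3)) = 61*(636*(3/3800)) = 61*(477/950) = 29097/950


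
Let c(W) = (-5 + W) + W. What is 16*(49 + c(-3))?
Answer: 608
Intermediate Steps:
c(W) = -5 + 2*W
16*(49 + c(-3)) = 16*(49 + (-5 + 2*(-3))) = 16*(49 + (-5 - 6)) = 16*(49 - 11) = 16*38 = 608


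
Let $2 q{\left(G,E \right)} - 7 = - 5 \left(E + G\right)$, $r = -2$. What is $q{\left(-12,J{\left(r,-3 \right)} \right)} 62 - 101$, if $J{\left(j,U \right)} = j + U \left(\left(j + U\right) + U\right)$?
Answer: $-1434$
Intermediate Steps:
$J{\left(j,U \right)} = j + U \left(j + 2 U\right)$ ($J{\left(j,U \right)} = j + U \left(\left(U + j\right) + U\right) = j + U \left(j + 2 U\right)$)
$q{\left(G,E \right)} = \frac{7}{2} - \frac{5 E}{2} - \frac{5 G}{2}$ ($q{\left(G,E \right)} = \frac{7}{2} + \frac{\left(-5\right) \left(E + G\right)}{2} = \frac{7}{2} + \frac{- 5 E - 5 G}{2} = \frac{7}{2} - \left(\frac{5 E}{2} + \frac{5 G}{2}\right) = \frac{7}{2} - \frac{5 E}{2} - \frac{5 G}{2}$)
$q{\left(-12,J{\left(r,-3 \right)} \right)} 62 - 101 = \left(\frac{7}{2} - \frac{5 \left(-2 + 2 \left(-3\right)^{2} - -6\right)}{2} - -30\right) 62 - 101 = \left(\frac{7}{2} - \frac{5 \left(-2 + 2 \cdot 9 + 6\right)}{2} + 30\right) 62 - 101 = \left(\frac{7}{2} - \frac{5 \left(-2 + 18 + 6\right)}{2} + 30\right) 62 - 101 = \left(\frac{7}{2} - 55 + 30\right) 62 - 101 = \left(- \frac{43}{2}\right) 62 - 101 = -1333 - 101 = -1434$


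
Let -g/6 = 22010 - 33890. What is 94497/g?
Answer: 31499/23760 ≈ 1.3257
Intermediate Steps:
g = 71280 (g = -6*(22010 - 33890) = -6*(-11880) = 71280)
94497/g = 94497/71280 = 94497*(1/71280) = 31499/23760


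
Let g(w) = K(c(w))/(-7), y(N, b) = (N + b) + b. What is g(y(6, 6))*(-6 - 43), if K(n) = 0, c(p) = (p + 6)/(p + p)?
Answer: 0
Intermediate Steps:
c(p) = (6 + p)/(2*p) (c(p) = (6 + p)/((2*p)) = (6 + p)*(1/(2*p)) = (6 + p)/(2*p))
y(N, b) = N + 2*b
g(w) = 0 (g(w) = 0/(-7) = 0*(-⅐) = 0)
g(y(6, 6))*(-6 - 43) = 0*(-6 - 43) = 0*(-49) = 0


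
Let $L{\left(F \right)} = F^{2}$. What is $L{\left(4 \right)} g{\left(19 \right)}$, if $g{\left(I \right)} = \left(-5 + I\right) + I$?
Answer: $528$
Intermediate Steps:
$g{\left(I \right)} = -5 + 2 I$
$L{\left(4 \right)} g{\left(19 \right)} = 4^{2} \left(-5 + 2 \cdot 19\right) = 16 \left(-5 + 38\right) = 16 \cdot 33 = 528$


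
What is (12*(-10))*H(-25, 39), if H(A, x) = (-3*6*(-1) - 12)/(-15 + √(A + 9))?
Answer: 10800/241 + 2880*I/241 ≈ 44.813 + 11.95*I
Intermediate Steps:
H(A, x) = 6/(-15 + √(9 + A)) (H(A, x) = (-18*(-1) - 12)/(-15 + √(9 + A)) = (18 - 12)/(-15 + √(9 + A)) = 6/(-15 + √(9 + A)))
(12*(-10))*H(-25, 39) = (12*(-10))*(6/(-15 + √(9 - 25))) = -720/(-15 + √(-16)) = -720/(-15 + 4*I) = -720*(-15 - 4*I)/241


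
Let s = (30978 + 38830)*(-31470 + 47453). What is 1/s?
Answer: 1/1115741264 ≈ 8.9627e-10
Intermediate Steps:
s = 1115741264 (s = 69808*15983 = 1115741264)
1/s = 1/1115741264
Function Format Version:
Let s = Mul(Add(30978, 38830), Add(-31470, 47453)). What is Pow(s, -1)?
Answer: Rational(1, 1115741264) ≈ 8.9627e-10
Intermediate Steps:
s = 1115741264 (s = Mul(69808, 15983) = 1115741264)
Pow(s, -1) = Pow(1115741264, -1) = Rational(1, 1115741264)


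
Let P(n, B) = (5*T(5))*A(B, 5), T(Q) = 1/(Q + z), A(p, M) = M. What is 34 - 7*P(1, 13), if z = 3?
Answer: 97/8 ≈ 12.125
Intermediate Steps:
T(Q) = 1/(3 + Q) (T(Q) = 1/(Q + 3) = 1/(3 + Q))
P(n, B) = 25/8 (P(n, B) = (5/(3 + 5))*5 = (5/8)*5 = 25/8)
34 - 7*P(1, 13) = 34 - 7*25/8 = 34 - 175/8 = 97/8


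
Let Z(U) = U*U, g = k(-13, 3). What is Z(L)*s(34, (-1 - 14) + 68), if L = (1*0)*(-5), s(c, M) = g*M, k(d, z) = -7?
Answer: 0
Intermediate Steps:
g = -7
s(c, M) = -7*M
L = 0 (L = 0*(-5) = 0)
Z(U) = U**2
Z(L)*s(34, (-1 - 14) + 68) = 0**2*(-7*((-1 - 14) + 68)) = 0*(-7*(-15 + 68)) = 0*(-7*53) = 0*(-371) = 0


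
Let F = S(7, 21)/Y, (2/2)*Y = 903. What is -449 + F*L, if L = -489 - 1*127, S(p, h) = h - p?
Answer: -59153/129 ≈ -458.55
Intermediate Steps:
L = -616 (L = -489 - 127 = -616)
Y = 903
F = 2/129 (F = (21 - 1*7)/903 = (21 - 7)*(1/903) = 14*(1/903) = 2/129 ≈ 0.015504)
-449 + F*L = -449 + (2/129)*(-616) = -449 - 1232/129 = -59153/129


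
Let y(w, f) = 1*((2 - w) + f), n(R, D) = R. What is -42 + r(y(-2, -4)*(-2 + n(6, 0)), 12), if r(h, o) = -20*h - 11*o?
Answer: -174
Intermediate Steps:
y(w, f) = 2 + f - w (y(w, f) = 1*(2 + f - w) = 2 + f - w)
-42 + r(y(-2, -4)*(-2 + n(6, 0)), 12) = -42 + (-20*(2 - 4 - 1*(-2))*(-2 + 6) - 11*12) = -42 + (-20*(2 - 4 + 2)*4 - 132) = -42 + (-0*4 - 132) = -42 + (-20*0 - 132) = -42 + (0 - 132) = -42 - 132 = -174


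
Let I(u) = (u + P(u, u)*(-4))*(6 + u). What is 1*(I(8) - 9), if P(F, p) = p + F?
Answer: -793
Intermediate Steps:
P(F, p) = F + p
I(u) = -7*u*(6 + u) (I(u) = (u + (u + u)*(-4))*(6 + u) = (u + (2*u)*(-4))*(6 + u) = (u - 8*u)*(6 + u) = (-7*u)*(6 + u) = -7*u*(6 + u))
1*(I(8) - 9) = 1*(7*8*(-6 - 1*8) - 9) = 1*(7*8*(-6 - 8) - 9) = 1*(7*8*(-14) - 9) = 1*(-784 - 9) = 1*(-793) = -793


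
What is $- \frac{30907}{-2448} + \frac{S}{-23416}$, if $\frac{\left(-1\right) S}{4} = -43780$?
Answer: $\frac{36878069}{7165296} \approx 5.1468$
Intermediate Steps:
$S = 175120$ ($S = \left(-4\right) \left(-43780\right) = 175120$)
$- \frac{30907}{-2448} + \frac{S}{-23416} = - \frac{30907}{-2448} + \frac{175120}{-23416} = \left(-30907\right) \left(- \frac{1}{2448}\right) + 175120 \left(- \frac{1}{23416}\right) = \frac{30907}{2448} - \frac{21890}{2927} = \frac{36878069}{7165296}$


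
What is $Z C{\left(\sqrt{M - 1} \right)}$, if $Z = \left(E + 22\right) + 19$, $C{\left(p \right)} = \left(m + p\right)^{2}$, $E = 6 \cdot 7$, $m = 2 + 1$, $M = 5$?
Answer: $2075$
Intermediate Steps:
$m = 3$
$E = 42$
$C{\left(p \right)} = \left(3 + p\right)^{2}$
$Z = 83$ ($Z = \left(42 + 22\right) + 19 = 64 + 19 = 83$)
$Z C{\left(\sqrt{M - 1} \right)} = 83 \left(3 + \sqrt{5 - 1}\right)^{2} = 83 \left(3 + \sqrt{4}\right)^{2} = 83 \left(3 + 2\right)^{2} = 83 \cdot 5^{2} = 83 \cdot 25 = 2075$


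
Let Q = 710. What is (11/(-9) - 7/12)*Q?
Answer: -23075/18 ≈ -1281.9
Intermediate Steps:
(11/(-9) - 7/12)*Q = (11/(-9) - 7/12)*710 = (11*(-⅑) - 7*1/12)*710 = (-11/9 - 7/12)*710 = -65/36*710 = -23075/18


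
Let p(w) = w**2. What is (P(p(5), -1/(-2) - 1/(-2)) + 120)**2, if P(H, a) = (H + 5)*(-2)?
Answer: 3600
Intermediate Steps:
P(H, a) = -10 - 2*H (P(H, a) = (5 + H)*(-2) = -10 - 2*H)
(P(p(5), -1/(-2) - 1/(-2)) + 120)**2 = ((-10 - 2*5**2) + 120)**2 = ((-10 - 2*25) + 120)**2 = ((-10 - 50) + 120)**2 = (-60 + 120)**2 = 60**2 = 3600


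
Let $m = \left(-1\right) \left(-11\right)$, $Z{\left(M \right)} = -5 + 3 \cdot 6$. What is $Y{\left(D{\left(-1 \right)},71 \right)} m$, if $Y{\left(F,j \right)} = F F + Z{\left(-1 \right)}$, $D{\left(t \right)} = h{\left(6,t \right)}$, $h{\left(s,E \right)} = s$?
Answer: $539$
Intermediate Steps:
$Z{\left(M \right)} = 13$ ($Z{\left(M \right)} = -5 + 18 = 13$)
$m = 11$
$D{\left(t \right)} = 6$
$Y{\left(F,j \right)} = 13 + F^{2}$ ($Y{\left(F,j \right)} = F F + 13 = F^{2} + 13 = 13 + F^{2}$)
$Y{\left(D{\left(-1 \right)},71 \right)} m = \left(13 + 6^{2}\right) 11 = \left(13 + 36\right) 11 = 49 \cdot 11 = 539$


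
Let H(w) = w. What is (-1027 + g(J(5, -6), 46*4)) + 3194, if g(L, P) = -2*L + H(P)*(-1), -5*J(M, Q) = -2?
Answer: 9911/5 ≈ 1982.2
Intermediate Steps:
J(M, Q) = ⅖ (J(M, Q) = -⅕*(-2) = ⅖)
g(L, P) = -P - 2*L (g(L, P) = -2*L + P*(-1) = -2*L - P = -P - 2*L)
(-1027 + g(J(5, -6), 46*4)) + 3194 = (-1027 + (-46*4 - 2*⅖)) + 3194 = (-1027 + (-1*184 - ⅘)) + 3194 = (-1027 + (-184 - ⅘)) + 3194 = (-1027 - 924/5) + 3194 = -6059/5 + 3194 = 9911/5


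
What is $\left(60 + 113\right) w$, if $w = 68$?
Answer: $11764$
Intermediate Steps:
$\left(60 + 113\right) w = \left(60 + 113\right) 68 = 173 \cdot 68 = 11764$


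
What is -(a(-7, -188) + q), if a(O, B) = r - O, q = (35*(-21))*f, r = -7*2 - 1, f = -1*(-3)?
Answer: 2213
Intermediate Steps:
f = 3
r = -15 (r = -14 - 1 = -15)
q = -2205 (q = (35*(-21))*3 = -735*3 = -2205)
a(O, B) = -15 - O
-(a(-7, -188) + q) = -((-15 - 1*(-7)) - 2205) = -((-15 + 7) - 2205) = -(-8 - 2205) = -1*(-2213) = 2213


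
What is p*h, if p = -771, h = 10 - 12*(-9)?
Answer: -90978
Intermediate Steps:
h = 118 (h = 10 + 108 = 118)
p*h = -771*118 = -90978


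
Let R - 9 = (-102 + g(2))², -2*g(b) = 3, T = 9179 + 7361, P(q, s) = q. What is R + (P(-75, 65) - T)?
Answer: -23575/4 ≈ -5893.8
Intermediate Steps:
T = 16540
g(b) = -3/2 (g(b) = -½*3 = -3/2)
R = 42885/4 (R = 9 + (-102 - 3/2)² = 9 + (-207/2)² = 9 + 42849/4 = 42885/4 ≈ 10721.)
R + (P(-75, 65) - T) = 42885/4 + (-75 - 1*16540) = 42885/4 + (-75 - 16540) = 42885/4 - 16615 = -23575/4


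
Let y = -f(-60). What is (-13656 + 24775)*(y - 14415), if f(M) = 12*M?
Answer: -152274705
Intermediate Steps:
y = 720 (y = -12*(-60) = -1*(-720) = 720)
(-13656 + 24775)*(y - 14415) = (-13656 + 24775)*(720 - 14415) = 11119*(-13695) = -152274705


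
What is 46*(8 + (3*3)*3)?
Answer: 1610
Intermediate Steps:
46*(8 + (3*3)*3) = 46*(8 + 9*3) = 46*(8 + 27) = 46*35 = 1610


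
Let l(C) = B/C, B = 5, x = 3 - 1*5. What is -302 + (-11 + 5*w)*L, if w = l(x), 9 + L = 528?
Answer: -24997/2 ≈ -12499.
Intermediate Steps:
x = -2 (x = 3 - 5 = -2)
L = 519 (L = -9 + 528 = 519)
l(C) = 5/C
w = -5/2 (w = 5/(-2) = 5*(-½) = -5/2 ≈ -2.5000)
-302 + (-11 + 5*w)*L = -302 + (-11 + 5*(-5/2))*519 = -302 + (-11 - 25/2)*519 = -302 - 47/2*519 = -302 - 24393/2 = -24997/2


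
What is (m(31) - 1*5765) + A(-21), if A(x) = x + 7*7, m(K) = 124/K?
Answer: -5733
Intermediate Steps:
A(x) = 49 + x (A(x) = x + 49 = 49 + x)
(m(31) - 1*5765) + A(-21) = (124/31 - 1*5765) + (49 - 21) = (124*(1/31) - 5765) + 28 = (4 - 5765) + 28 = -5761 + 28 = -5733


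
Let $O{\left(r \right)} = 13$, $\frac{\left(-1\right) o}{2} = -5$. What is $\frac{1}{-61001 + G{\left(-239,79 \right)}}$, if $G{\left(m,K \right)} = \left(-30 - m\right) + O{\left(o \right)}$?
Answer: $- \frac{1}{60779} \approx -1.6453 \cdot 10^{-5}$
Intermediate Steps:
$o = 10$ ($o = \left(-2\right) \left(-5\right) = 10$)
$G{\left(m,K \right)} = -17 - m$ ($G{\left(m,K \right)} = \left(-30 - m\right) + 13 = -17 - m$)
$\frac{1}{-61001 + G{\left(-239,79 \right)}} = \frac{1}{-61001 - -222} = \frac{1}{-61001 + \left(-17 + 239\right)} = \frac{1}{-61001 + 222} = \frac{1}{-60779} = - \frac{1}{60779}$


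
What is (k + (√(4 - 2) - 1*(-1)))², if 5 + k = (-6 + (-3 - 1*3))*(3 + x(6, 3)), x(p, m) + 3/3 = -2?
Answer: (4 - √2)² ≈ 6.6863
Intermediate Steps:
x(p, m) = -3 (x(p, m) = -1 - 2 = -3)
k = -5 (k = -5 + (-6 + (-3 - 1*3))*(3 - 3) = -5 + (-6 + (-3 - 3))*0 = -5 + (-6 - 6)*0 = -5 - 12*0 = -5 + 0 = -5)
(k + (√(4 - 2) - 1*(-1)))² = (-5 + (√(4 - 2) - 1*(-1)))² = (-5 + (√2 + 1))² = (-5 + (1 + √2))² = (-4 + √2)²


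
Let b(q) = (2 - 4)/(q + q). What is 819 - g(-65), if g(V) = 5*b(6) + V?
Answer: 5309/6 ≈ 884.83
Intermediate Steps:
b(q) = -1/q (b(q) = -2*1/(2*q) = -1/q)
g(V) = -⅚ + V (g(V) = 5*(-1/6) + V = 5*(-1*⅙) + V = 5*(-⅙) + V = -⅚ + V)
819 - g(-65) = 819 - (-⅚ - 65) = 819 - 1*(-395/6) = 819 + 395/6 = 5309/6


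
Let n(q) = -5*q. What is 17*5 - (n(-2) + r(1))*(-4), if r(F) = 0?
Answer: 125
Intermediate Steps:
17*5 - (n(-2) + r(1))*(-4) = 17*5 - (-5*(-2) + 0)*(-4) = 85 - (10 + 0)*(-4) = 85 - 10*(-4) = 85 - 1*(-40) = 85 + 40 = 125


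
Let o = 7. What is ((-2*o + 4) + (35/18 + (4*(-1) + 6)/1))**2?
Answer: 11881/324 ≈ 36.670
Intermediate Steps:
((-2*o + 4) + (35/18 + (4*(-1) + 6)/1))**2 = ((-2*7 + 4) + (35/18 + (4*(-1) + 6)/1))**2 = ((-14 + 4) + (35*(1/18) + (-4 + 6)*1))**2 = (-10 + (35/18 + 2*1))**2 = (-10 + (35/18 + 2))**2 = (-10 + 71/18)**2 = (-109/18)**2 = 11881/324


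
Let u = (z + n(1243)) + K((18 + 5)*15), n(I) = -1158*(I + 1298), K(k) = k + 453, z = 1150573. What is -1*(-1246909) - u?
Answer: 3038016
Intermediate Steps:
K(k) = 453 + k
n(I) = -1503084 - 1158*I (n(I) = -1158*(1298 + I) = -1503084 - 1158*I)
u = -1791107 (u = (1150573 + (-1503084 - 1158*1243)) + (453 + (18 + 5)*15) = (1150573 + (-1503084 - 1439394)) + (453 + 23*15) = (1150573 - 2942478) + (453 + 345) = -1791905 + 798 = -1791107)
-1*(-1246909) - u = -1*(-1246909) - 1*(-1791107) = 1246909 + 1791107 = 3038016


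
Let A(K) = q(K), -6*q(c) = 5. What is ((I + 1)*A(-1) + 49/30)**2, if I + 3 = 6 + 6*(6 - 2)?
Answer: 47089/100 ≈ 470.89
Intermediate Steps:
I = 27 (I = -3 + (6 + 6*(6 - 2)) = -3 + (6 + 6*4) = -3 + (6 + 24) = -3 + 30 = 27)
q(c) = -5/6 (q(c) = -1/6*5 = -5/6)
A(K) = -5/6
((I + 1)*A(-1) + 49/30)**2 = ((27 + 1)*(-5/6) + 49/30)**2 = (28*(-5/6) + 49*(1/30))**2 = (-70/3 + 49/30)**2 = (-217/10)**2 = 47089/100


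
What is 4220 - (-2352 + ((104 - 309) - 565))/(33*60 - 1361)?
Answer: 2615302/619 ≈ 4225.0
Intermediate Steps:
4220 - (-2352 + ((104 - 309) - 565))/(33*60 - 1361) = 4220 - (-2352 + (-205 - 565))/(1980 - 1361) = 4220 - (-2352 - 770)/619 = 4220 - (-3122)/619 = 4220 - 1*(-3122/619) = 4220 + 3122/619 = 2615302/619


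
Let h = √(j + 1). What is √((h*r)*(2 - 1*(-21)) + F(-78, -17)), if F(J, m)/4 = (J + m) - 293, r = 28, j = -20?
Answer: 2*√(-388 + 161*I*√19) ≈ 28.772 + 48.783*I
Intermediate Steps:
F(J, m) = -1172 + 4*J + 4*m (F(J, m) = 4*((J + m) - 293) = 4*(-293 + J + m) = -1172 + 4*J + 4*m)
h = I*√19 (h = √(-20 + 1) = √(-19) = I*√19 ≈ 4.3589*I)
√((h*r)*(2 - 1*(-21)) + F(-78, -17)) = √(((I*√19)*28)*(2 - 1*(-21)) + (-1172 + 4*(-78) + 4*(-17))) = √((28*I*√19)*(2 + 21) + (-1172 - 312 - 68)) = √((28*I*√19)*23 - 1552) = √(644*I*√19 - 1552) = √(-1552 + 644*I*√19)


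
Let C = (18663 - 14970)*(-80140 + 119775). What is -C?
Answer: -146372055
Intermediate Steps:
C = 146372055 (C = 3693*39635 = 146372055)
-C = -1*146372055 = -146372055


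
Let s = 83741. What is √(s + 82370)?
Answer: √166111 ≈ 407.57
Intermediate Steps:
√(s + 82370) = √(83741 + 82370) = √166111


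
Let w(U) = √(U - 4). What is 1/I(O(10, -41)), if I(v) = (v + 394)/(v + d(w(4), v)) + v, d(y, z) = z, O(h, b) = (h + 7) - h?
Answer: 14/499 ≈ 0.028056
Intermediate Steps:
O(h, b) = 7 (O(h, b) = (7 + h) - h = 7)
w(U) = √(-4 + U)
I(v) = v + (394 + v)/(2*v) (I(v) = (v + 394)/(v + v) + v = (394 + v)/((2*v)) + v = (394 + v)*(1/(2*v)) + v = (394 + v)/(2*v) + v = v + (394 + v)/(2*v))
1/I(O(10, -41)) = 1/(½ + 7 + 197/7) = 1/(499/14) = 14/499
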